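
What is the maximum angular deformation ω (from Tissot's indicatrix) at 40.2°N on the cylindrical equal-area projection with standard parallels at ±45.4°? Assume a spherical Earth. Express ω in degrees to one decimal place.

A cylindrical equal-area projection with standard parallel φ₀ has meridian scale h = cos φ / cos φ₀ and parallel scale k = cos φ₀ / cos φ (so areas are preserved, h·k = 1).
At 40.2°: h = 1.088, k = 0.9193; principal scales a = 1.088, b = 0.9193.
sin(ω/2) = (a − b)/(a + b) = 0.1685/2.007 = 0.08395, so ω = 2 arcsin(0.08395) ≈ 9.6°.

9.6°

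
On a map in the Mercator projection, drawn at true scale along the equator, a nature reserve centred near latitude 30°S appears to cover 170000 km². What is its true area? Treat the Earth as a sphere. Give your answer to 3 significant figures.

The Mercator projection is conformal; its linear scale factor is the same in every direction and equals sec φ = 1/cos φ.
Areal scale = k² = sec²φ = 1/cos²(30°) = 1/0.8660² = 1.333.
True area = apparent / (areal scale) = 170000 / 1.333 ≈ 128000 km².

128000 km²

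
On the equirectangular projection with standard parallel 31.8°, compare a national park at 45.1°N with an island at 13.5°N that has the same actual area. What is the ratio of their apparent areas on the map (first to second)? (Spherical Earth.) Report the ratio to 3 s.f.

With standard parallel φ₀ = 31.8°, the equirectangular projection gives x = Rλ cos φ₀, y = Rφ, so h = 1 and k = cos 31.8° / cos φ.
Areal scale at 45.1°: h·k = 1.000 × 1.204 = 1.204.
Areal scale at 13.5°: h·k = 1.000 × 0.8740 = 0.8740.
Ratio = 1.204/0.8740 ≈ 1.38.

1.38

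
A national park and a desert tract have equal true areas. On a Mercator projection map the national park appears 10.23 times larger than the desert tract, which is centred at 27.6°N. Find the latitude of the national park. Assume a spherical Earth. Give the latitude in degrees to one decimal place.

73.9°

On Mercator, (apparent₁)/(apparent₂) = sec²φ₁ / sec²φ₂ when true areas are equal.
cos²φ₂ / cos²φ₁ = 10.23  ⇒  cos φ₁ = cos 27.6° / √10.23 = 0.8862/3.198 = 0.2771.
φ₁ = arccos(0.2771) ≈ 73.9°.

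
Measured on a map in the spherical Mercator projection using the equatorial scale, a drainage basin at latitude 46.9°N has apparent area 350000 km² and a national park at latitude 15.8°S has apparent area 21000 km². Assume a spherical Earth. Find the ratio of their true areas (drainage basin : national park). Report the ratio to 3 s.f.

8.40

Mercator's areal exaggeration is sec²φ; hence true area = (apparent area) · cos²φ.
True area of drainage basin: 350000 × cos²(46.9°) = 350000 × 0.4669 = 163400 km².
True area of national park: 21000 × cos²(15.8°) = 21000 × 0.9259 = 19440 km².
Ratio = 163400 / 19440 ≈ 8.40.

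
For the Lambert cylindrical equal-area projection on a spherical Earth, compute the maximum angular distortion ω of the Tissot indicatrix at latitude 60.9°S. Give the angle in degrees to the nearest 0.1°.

The Lambert cylindrical equal-area projection is the cylindrical equal-area projection with its standard parallel at the equator (φ₀ = 0). Cylindrical equal-area (φ₀ = 0°): h = cos φ / cos 0° along meridians, k = cos 0° / cos φ along parallels; h·k = 1.
At 60.9°: h = 0.4863, k = 2.056; principal scales a = 2.056, b = 0.4863.
sin(ω/2) = (a − b)/(a + b) = 1.570/2.543 = 0.6174, so ω = 2 arcsin(0.6174) ≈ 76.3°.

76.3°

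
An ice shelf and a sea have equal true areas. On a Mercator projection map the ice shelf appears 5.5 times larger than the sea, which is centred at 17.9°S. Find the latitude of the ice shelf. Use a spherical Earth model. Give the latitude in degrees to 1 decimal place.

On Mercator, (apparent₁)/(apparent₂) = sec²φ₁ / sec²φ₂ when true areas are equal.
cos²φ₂ / cos²φ₁ = 5.5  ⇒  cos φ₁ = cos 17.9° / √5.5 = 0.9516/2.345 = 0.4058.
φ₁ = arccos(0.4058) ≈ 66.1°.

66.1°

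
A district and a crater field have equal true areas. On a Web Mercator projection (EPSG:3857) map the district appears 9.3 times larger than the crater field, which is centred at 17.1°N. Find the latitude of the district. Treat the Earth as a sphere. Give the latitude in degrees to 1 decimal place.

On Mercator, (apparent₁)/(apparent₂) = sec²φ₁ / sec²φ₂ when true areas are equal.
cos²φ₂ / cos²φ₁ = 9.3  ⇒  cos φ₁ = cos 17.1° / √9.3 = 0.9558/3.050 = 0.3134.
φ₁ = arccos(0.3134) ≈ 71.7°.

71.7°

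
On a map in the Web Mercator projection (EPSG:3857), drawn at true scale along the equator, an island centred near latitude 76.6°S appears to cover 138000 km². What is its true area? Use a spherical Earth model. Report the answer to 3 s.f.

7410 km²

Mercator is conformal, so the point scale is isotropic: h = k = sec φ = 1/cos φ.
Areal scale = k² = sec²φ = 1/cos²(76.6°) = 1/0.2317² = 18.62.
True area = apparent / (areal scale) = 138000 / 18.62 ≈ 7410 km².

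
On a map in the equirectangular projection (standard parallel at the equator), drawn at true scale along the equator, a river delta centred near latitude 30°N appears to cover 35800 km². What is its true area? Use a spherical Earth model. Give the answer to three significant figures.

For the equirectangular projection with φ₀ = 0 (plate carrée), h = 1 along meridians and k = sec φ along parallels.
Areal scale = h·k = 1 × sec φ; at 30°, h = 1.000, k = 1.155, so h·k = 1.155.
True area = apparent / (areal scale) = 35800 / 1.155 ≈ 31000 km².

31000 km²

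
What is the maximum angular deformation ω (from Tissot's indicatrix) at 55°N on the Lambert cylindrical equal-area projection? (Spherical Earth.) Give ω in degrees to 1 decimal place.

The Lambert cylindrical equal-area projection is the cylindrical equal-area projection with its standard parallel at the equator (φ₀ = 0). For cylindrical equal-area with standard parallel φ₀, h = cos φ / cos φ₀ and k = cos φ₀ / cos φ, so h·k = 1.
At 55°: h = 0.5736, k = 1.743; principal scales a = 1.743, b = 0.5736.
sin(ω/2) = (a − b)/(a + b) = 1.170/2.317 = 0.5049, so ω = 2 arcsin(0.5049) ≈ 60.6°.

60.6°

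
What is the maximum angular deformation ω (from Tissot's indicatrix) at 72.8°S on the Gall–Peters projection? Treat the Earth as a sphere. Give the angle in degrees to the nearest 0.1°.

Gall–Peters is a cylindrical equal-area projection with standard parallels at ±45°. A cylindrical equal-area projection with standard parallel φ₀ has meridian scale h = cos φ / cos φ₀ and parallel scale k = cos φ₀ / cos φ (so areas are preserved, h·k = 1).
At 72.8°: h = 0.4182, k = 2.391; principal scales a = 2.391, b = 0.4182.
sin(ω/2) = (a − b)/(a + b) = 1.973/2.809 = 0.7023, so ω = 2 arcsin(0.7023) ≈ 89.2°.

89.2°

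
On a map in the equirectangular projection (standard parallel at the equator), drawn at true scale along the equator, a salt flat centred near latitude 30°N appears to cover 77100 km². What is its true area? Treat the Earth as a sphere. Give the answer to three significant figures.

Plate carrée maps x = Rλ, y = Rφ. The meridian scale is h = 1 and the parallel scale is k = 1/cos φ = sec φ.
Areal scale = h·k = 1 × sec φ; at 30°, h = 1.000, k = 1.155, so h·k = 1.155.
True area = apparent / (areal scale) = 77100 / 1.155 ≈ 66800 km².

66800 km²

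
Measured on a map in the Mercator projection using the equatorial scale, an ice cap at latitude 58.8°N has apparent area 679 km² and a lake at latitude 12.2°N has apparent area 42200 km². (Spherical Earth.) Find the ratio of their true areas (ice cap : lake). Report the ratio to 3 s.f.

0.00452

On Mercator the areal scale is sec²φ, so true area = apparent × cos²φ.
True area of ice cap: 679 × cos²(58.8°) = 679 × 0.2684 = 182.2 km².
True area of lake: 42200 × cos²(12.2°) = 42200 × 0.9553 = 40320 km².
Ratio = 182.2 / 40320 ≈ 0.00452.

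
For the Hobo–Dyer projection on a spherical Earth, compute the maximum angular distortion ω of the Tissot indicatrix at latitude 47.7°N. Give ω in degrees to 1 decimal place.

Hobo–Dyer is a cylindrical equal-area projection with standard parallels at ±37.5°. For cylindrical equal-area with standard parallel φ₀, h = cos φ / cos φ₀ and k = cos φ₀ / cos φ, so h·k = 1.
At 47.7°: h = 0.8483, k = 1.179; principal scales a = 1.179, b = 0.8483.
sin(ω/2) = (a − b)/(a + b) = 0.3305/2.027 = 0.1630, so ω = 2 arcsin(0.1630) ≈ 18.8°.

18.8°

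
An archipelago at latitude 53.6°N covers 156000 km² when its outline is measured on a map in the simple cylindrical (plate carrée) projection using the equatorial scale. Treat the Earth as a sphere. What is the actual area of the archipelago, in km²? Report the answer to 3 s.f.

92600 km²

In the plate carrée (x = Rλ, y = Rφ), meridians are true-scale (h = 1) and parallels are stretched by k = sec φ.
Areal scale = h·k = 1 × sec φ; at 53.6°, h = 1.000, k = 1.685, so h·k = 1.685.
True area = apparent / (areal scale) = 156000 / 1.685 ≈ 92600 km².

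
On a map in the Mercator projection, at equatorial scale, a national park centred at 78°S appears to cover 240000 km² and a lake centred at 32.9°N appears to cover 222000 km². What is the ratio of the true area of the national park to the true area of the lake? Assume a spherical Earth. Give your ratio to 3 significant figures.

On Mercator the areal scale is sec²φ, so true area = apparent × cos²φ.
True area of national park: 240000 × cos²(78°) = 240000 × 0.04323 = 10370 km².
True area of lake: 222000 × cos²(32.9°) = 222000 × 0.7050 = 156500 km².
Ratio = 10370 / 156500 ≈ 0.0663.

0.0663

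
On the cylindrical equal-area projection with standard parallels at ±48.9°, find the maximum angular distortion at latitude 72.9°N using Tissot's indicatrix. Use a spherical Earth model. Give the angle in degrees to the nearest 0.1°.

83.6°

For cylindrical equal-area with standard parallel φ₀, h = cos φ / cos φ₀ and k = cos φ₀ / cos φ, so h·k = 1.
At 72.9°: h = 0.4473, k = 2.236; principal scales a = 2.236, b = 0.4473.
sin(ω/2) = (a − b)/(a + b) = 1.788/2.683 = 0.6666, so ω = 2 arcsin(0.6666) ≈ 83.6°.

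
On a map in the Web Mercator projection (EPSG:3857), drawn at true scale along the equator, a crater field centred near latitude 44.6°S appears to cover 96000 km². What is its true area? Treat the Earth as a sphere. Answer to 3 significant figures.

48700 km²

The Mercator projection is conformal; its linear scale factor is the same in every direction and equals sec φ = 1/cos φ.
Areal scale = k² = sec²φ = 1/cos²(44.6°) = 1/0.7120² = 1.972.
True area = apparent / (areal scale) = 96000 / 1.972 ≈ 48700 km².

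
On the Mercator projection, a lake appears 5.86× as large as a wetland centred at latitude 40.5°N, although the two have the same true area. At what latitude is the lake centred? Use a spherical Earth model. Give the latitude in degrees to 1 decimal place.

71.7°

For equal true areas on Mercator, apparent areas scale as sec²φ, so the ratio is cos²φ₂ / cos²φ₁.
cos²φ₂ / cos²φ₁ = 5.86  ⇒  cos φ₁ = cos 40.5° / √5.86 = 0.7604/2.421 = 0.3141.
φ₁ = arccos(0.3141) ≈ 71.7°.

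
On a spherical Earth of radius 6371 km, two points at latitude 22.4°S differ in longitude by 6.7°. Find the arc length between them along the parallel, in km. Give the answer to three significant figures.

689 km

Arc length along a parallel = R cos φ · Δλ (with Δλ in radians).
= 6371 × cos 22.4° × (6.7° × π/180) = 6371 × 0.9245 × 0.1169 ≈ 689 km.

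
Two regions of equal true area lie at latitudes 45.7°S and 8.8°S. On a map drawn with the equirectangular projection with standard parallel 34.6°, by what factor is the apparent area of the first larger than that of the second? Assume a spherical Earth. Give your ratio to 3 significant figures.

The equidistant cylindrical projection with φ₀ = 34.6° has h = 1 (meridians true) and k = cos φ₀ / cos φ along parallels.
Areal scale at 45.7°: h·k = 1.000 × 1.179 = 1.179.
Areal scale at 8.8°: h·k = 1.000 × 0.8329 = 0.8329.
Ratio = 1.179/0.8329 ≈ 1.41.

1.41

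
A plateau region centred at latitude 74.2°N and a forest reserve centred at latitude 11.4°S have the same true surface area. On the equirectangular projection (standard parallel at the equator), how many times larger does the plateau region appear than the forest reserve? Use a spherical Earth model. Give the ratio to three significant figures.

3.60

For the equirectangular projection with φ₀ = 0 (plate carrée), h = 1 along meridians and k = sec φ along parallels.
Areal scale at 74.2°: h·k = 1.000 × 3.673 = 3.673.
Areal scale at 11.4°: h·k = 1.000 × 1.020 = 1.020.
Ratio = 3.673/1.020 ≈ 3.60.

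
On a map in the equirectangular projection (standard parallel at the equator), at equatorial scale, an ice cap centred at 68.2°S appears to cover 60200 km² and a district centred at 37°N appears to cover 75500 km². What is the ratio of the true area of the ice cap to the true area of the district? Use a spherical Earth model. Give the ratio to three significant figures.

Plate carrée has h = 1 and k = sec φ, giving areal scale sec φ; true area = (apparent area) · cos φ.
True area of ice cap: 60200 × cos(68.2°) = 60200 × 0.3714 = 22360 km².
True area of district: 75500 × cos(37°) = 75500 × 0.7986 = 60300 km².
Ratio = 22360 / 60300 ≈ 0.371.

0.371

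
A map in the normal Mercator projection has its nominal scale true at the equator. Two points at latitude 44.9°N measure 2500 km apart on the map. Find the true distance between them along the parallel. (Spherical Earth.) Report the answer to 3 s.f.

1770 km

The Mercator projection is conformal; its linear scale factor is the same in every direction and equals sec φ = 1/cos φ.
Along the parallel at 44.9°, map distances are exaggerated by k = sec 44.9° = 1.412.
True distance = 2500 / 1.412 = 2500 × cos 44.9° ≈ 1770 km.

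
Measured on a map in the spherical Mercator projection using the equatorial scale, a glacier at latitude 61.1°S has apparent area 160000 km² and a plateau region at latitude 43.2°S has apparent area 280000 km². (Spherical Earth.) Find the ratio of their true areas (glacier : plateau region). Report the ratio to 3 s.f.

0.251

On Mercator the areal scale is sec²φ, so true area = apparent × cos²φ.
True area of glacier: 160000 × cos²(61.1°) = 160000 × 0.2336 = 37370 km².
True area of plateau region: 280000 × cos²(43.2°) = 280000 × 0.5314 = 148800 km².
Ratio = 37370 / 148800 ≈ 0.251.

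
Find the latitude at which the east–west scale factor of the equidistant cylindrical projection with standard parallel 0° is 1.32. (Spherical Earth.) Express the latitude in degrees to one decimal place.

Plate carrée: h = 1, k = sec φ along parallels.
sec φ = 1.32  ⇒  cos φ = 0.7576  ⇒  φ ≈ 40.7°.

40.7°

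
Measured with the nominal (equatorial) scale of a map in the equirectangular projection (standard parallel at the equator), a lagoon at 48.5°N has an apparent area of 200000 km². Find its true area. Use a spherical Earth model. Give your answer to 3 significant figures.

In the plate carrée (x = Rλ, y = Rφ), meridians are true-scale (h = 1) and parallels are stretched by k = sec φ.
Areal scale = h·k = 1 × sec φ; at 48.5°, h = 1.000, k = 1.509, so h·k = 1.509.
True area = apparent / (areal scale) = 200000 / 1.509 ≈ 133000 km².

133000 km²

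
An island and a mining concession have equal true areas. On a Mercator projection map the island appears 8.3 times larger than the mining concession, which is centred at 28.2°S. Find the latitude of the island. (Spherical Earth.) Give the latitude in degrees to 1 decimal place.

Mercator areal scale is sec²φ, so apparent-area ratio = sec²φ₁ / sec²φ₂ = cos²φ₂ / cos²φ₁.
cos²φ₂ / cos²φ₁ = 8.3  ⇒  cos φ₁ = cos 28.2° / √8.3 = 0.8813/2.881 = 0.3059.
φ₁ = arccos(0.3059) ≈ 72.2°.

72.2°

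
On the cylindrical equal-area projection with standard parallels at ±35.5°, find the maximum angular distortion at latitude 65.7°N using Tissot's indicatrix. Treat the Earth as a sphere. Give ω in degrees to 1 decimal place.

Cylindrical equal-area (φ₀ = 35.5°): h = cos φ / cos 35.5° along meridians, k = cos 35.5° / cos φ along parallels; h·k = 1.
At 65.7°: h = 0.5055, k = 1.978; principal scales a = 1.978, b = 0.5055.
sin(ω/2) = (a − b)/(a + b) = 1.473/2.484 = 0.5930, so ω = 2 arcsin(0.5930) ≈ 72.7°.

72.7°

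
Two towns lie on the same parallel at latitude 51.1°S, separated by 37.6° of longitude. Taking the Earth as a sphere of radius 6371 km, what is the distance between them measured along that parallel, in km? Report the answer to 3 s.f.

2630 km

Arc length along a parallel = R cos φ · Δλ (with Δλ in radians).
= 6371 × cos 51.1° × (37.6° × π/180) = 6371 × 0.6280 × 0.6562 ≈ 2630 km.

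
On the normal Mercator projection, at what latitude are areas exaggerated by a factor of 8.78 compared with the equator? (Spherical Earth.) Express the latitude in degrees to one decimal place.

70.3°

Mercator areal scale is sec²φ.
sec²φ = 8.78  ⇒  cos²φ = 0.1139  ⇒  cos φ = 0.3375.
φ = arccos(0.3375) ≈ 70.3°.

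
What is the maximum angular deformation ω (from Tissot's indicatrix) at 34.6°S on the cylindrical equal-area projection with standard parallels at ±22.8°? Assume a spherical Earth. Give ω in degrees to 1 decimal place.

For cylindrical equal-area with standard parallel φ₀, h = cos φ / cos φ₀ and k = cos φ₀ / cos φ, so h·k = 1.
At 34.6°: h = 0.8929, k = 1.120; principal scales a = 1.120, b = 0.8929.
sin(ω/2) = (a − b)/(a + b) = 0.2270/2.013 = 0.1128, so ω = 2 arcsin(0.1128) ≈ 13.0°.

13.0°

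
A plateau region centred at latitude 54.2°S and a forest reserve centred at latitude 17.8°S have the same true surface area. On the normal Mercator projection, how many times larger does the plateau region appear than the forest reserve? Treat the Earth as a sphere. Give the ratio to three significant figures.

2.65

Mercator areal scale is sec²φ.
At 54.2°: sec²(54.2°) = 1/0.5850² = 2.922.
At 17.8°: sec²(17.8°) = 1/0.9521² = 1.103.
Ratio = 2.922/1.103 = cos²(17.8°)/cos²(54.2°) ≈ 2.65.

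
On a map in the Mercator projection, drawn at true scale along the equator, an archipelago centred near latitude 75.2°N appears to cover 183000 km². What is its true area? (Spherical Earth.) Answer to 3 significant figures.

Mercator is conformal, so the point scale is isotropic: h = k = sec φ = 1/cos φ.
Areal scale = k² = sec²φ = 1/cos²(75.2°) = 1/0.2554² = 15.33.
True area = apparent / (areal scale) = 183000 / 15.33 ≈ 11900 km².

11900 km²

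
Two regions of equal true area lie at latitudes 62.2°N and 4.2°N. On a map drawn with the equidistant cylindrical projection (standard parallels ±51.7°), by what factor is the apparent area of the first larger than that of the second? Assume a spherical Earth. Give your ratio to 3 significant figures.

2.14

The equidistant cylindrical projection with φ₀ = 51.7° has h = 1 (meridians true) and k = cos φ₀ / cos φ along parallels.
Areal scale at 62.2°: h·k = 1.000 × 1.329 = 1.329.
Areal scale at 4.2°: h·k = 1.000 × 0.6214 = 0.6214.
Ratio = 1.329/0.6214 ≈ 2.14.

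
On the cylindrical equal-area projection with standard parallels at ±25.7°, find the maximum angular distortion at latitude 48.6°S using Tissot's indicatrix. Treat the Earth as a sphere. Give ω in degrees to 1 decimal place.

For cylindrical equal-area with standard parallel φ₀, h = cos φ / cos φ₀ and k = cos φ₀ / cos φ, so h·k = 1.
At 48.6°: h = 0.7339, k = 1.363; principal scales a = 1.363, b = 0.7339.
sin(ω/2) = (a − b)/(a + b) = 0.6286/2.096 = 0.2999, so ω = 2 arcsin(0.2999) ≈ 34.9°.

34.9°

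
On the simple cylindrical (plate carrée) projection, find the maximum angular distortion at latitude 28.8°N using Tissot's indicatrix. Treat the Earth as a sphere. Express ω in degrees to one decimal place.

In the plate carrée (x = Rλ, y = Rφ), meridians are true-scale (h = 1) and parallels are stretched by k = sec φ.
At 28.8°: h = 1.000, k = 1.141; principal scales a = 1.141, b = 1.000.
sin(ω/2) = (a − b)/(a + b) = 0.1412/2.141 = 0.06592, so ω = 2 arcsin(0.06592) ≈ 7.6°.

7.6°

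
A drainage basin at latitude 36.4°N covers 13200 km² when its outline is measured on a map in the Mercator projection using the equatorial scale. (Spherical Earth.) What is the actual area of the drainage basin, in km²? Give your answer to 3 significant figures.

8550 km²

For Mercator, h = k = sec φ (a conformal cylindrical projection has a single point scale, 1/cos φ).
Areal scale = k² = sec²φ = 1/cos²(36.4°) = 1/0.8049² = 1.544.
True area = apparent / (areal scale) = 13200 / 1.544 ≈ 8550 km².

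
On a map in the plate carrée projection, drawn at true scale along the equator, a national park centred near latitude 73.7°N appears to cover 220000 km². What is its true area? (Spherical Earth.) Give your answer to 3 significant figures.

61700 km²

For the equirectangular projection with φ₀ = 0 (plate carrée), h = 1 along meridians and k = sec φ along parallels.
Areal scale = h·k = 1 × sec φ; at 73.7°, h = 1.000, k = 3.563, so h·k = 3.563.
True area = apparent / (areal scale) = 220000 / 3.563 ≈ 61700 km².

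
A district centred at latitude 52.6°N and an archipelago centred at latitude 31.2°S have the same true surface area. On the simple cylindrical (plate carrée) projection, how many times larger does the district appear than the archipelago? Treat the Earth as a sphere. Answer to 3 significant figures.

Plate carrée maps x = Rλ, y = Rφ. The meridian scale is h = 1 and the parallel scale is k = 1/cos φ = sec φ.
Areal scale at 52.6°: h·k = 1.000 × 1.646 = 1.646.
Areal scale at 31.2°: h·k = 1.000 × 1.169 = 1.169.
Ratio = 1.646/1.169 ≈ 1.41.

1.41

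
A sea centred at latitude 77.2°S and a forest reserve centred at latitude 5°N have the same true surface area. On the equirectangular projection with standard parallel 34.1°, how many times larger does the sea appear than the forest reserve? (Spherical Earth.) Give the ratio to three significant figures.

4.50

In the equirectangular projection with standard parallel φ₀ = 34.1° (x = Rλ cos φ₀, y = Rφ), meridians are true-scale (h = 1) and the parallel scale is k = cos φ₀ / cos φ.
Areal scale at 77.2°: h·k = 1.000 × 3.738 = 3.738.
Areal scale at 5°: h·k = 1.000 × 0.8312 = 0.8312.
Ratio = 3.738/0.8312 ≈ 4.50.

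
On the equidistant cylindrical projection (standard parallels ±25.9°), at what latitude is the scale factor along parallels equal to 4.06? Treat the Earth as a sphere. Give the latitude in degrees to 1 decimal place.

With standard parallel φ₀ = 25.9°, the equirectangular projection gives x = Rλ cos φ₀, y = Rφ, so h = 1 and k = cos 25.9° / cos φ.
k = cos φ₀ / cos φ = 4.06  ⇒  cos φ = cos 25.9° / 4.06 = 0.2216.
φ = arccos(0.2216) ≈ 77.2°.

77.2°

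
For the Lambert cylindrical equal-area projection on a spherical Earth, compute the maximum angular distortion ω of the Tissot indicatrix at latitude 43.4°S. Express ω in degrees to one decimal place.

36.0°

The Lambert cylindrical equal-area projection is the cylindrical equal-area projection with its standard parallel at the equator (φ₀ = 0). A cylindrical equal-area projection with standard parallel φ₀ has meridian scale h = cos φ / cos φ₀ and parallel scale k = cos φ₀ / cos φ (so areas are preserved, h·k = 1).
At 43.4°: h = 0.7266, k = 1.376; principal scales a = 1.376, b = 0.7266.
sin(ω/2) = (a − b)/(a + b) = 0.6497/2.103 = 0.3090, so ω = 2 arcsin(0.3090) ≈ 36.0°.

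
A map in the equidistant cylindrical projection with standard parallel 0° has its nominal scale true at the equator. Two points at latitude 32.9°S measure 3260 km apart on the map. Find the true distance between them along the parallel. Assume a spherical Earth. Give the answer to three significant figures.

2740 km

For the equirectangular projection with φ₀ = 0 (plate carrée), h = 1 along meridians and k = sec φ along parallels.
Along the parallel at 32.9°, map distances are exaggerated by k = sec 32.9° = 1.191.
True distance = 3260 / 1.191 = 3260 × cos 32.9° ≈ 2740 km.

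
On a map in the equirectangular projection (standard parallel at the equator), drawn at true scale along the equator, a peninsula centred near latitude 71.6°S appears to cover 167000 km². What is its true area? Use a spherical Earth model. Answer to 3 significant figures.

52700 km²

Plate carrée maps x = Rλ, y = Rφ. The meridian scale is h = 1 and the parallel scale is k = 1/cos φ = sec φ.
Areal scale = h·k = 1 × sec φ; at 71.6°, h = 1.000, k = 3.168, so h·k = 3.168.
True area = apparent / (areal scale) = 167000 / 3.168 ≈ 52700 km².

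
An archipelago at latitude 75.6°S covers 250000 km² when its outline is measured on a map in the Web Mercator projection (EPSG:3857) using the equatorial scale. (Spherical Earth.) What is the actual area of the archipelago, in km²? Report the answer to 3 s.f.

15500 km²

The Mercator projection is conformal; its linear scale factor is the same in every direction and equals sec φ = 1/cos φ.
Areal scale = k² = sec²φ = 1/cos²(75.6°) = 1/0.2487² = 16.17.
True area = apparent / (areal scale) = 250000 / 16.17 ≈ 15500 km².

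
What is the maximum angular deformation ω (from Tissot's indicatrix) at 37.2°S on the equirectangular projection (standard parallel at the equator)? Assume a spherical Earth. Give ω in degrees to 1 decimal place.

In the plate carrée (x = Rλ, y = Rφ), meridians are true-scale (h = 1) and parallels are stretched by k = sec φ.
At 37.2°: h = 1.000, k = 1.255; principal scales a = 1.255, b = 1.000.
sin(ω/2) = (a − b)/(a + b) = 0.2554/2.255 = 0.1133, so ω = 2 arcsin(0.1133) ≈ 13.0°.

13.0°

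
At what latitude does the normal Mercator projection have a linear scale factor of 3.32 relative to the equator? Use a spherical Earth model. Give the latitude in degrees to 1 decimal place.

Mercator scale is k = sec φ = 1/cos φ.
1/cos φ = 3.32  ⇒  cos φ = 0.3012  ⇒  φ = arccos(0.3012) ≈ 72.5°.

72.5°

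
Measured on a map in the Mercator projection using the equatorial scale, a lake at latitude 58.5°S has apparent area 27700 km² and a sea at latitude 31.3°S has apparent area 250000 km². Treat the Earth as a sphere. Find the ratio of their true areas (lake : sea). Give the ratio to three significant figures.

Since Mercator area scale is 1/cos²φ, the true area equals the apparent area multiplied by cos²φ.
True area of lake: 27700 × cos²(58.5°) = 27700 × 0.2730 = 7562 km².
True area of sea: 250000 × cos²(31.3°) = 250000 × 0.7301 = 182500 km².
Ratio = 7562 / 182500 ≈ 0.0414.

0.0414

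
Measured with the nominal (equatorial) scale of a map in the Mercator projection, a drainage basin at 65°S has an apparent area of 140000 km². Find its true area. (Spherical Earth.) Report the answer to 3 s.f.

Mercator is conformal, so the point scale is isotropic: h = k = sec φ = 1/cos φ.
Areal scale = k² = sec²φ = 1/cos²(65°) = 1/0.4226² = 5.599.
True area = apparent / (areal scale) = 140000 / 5.599 ≈ 25000 km².

25000 km²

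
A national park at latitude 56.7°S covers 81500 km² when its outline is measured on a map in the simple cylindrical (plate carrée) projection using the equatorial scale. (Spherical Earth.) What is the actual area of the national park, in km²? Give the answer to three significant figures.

44700 km²

For the equirectangular projection with φ₀ = 0 (plate carrée), h = 1 along meridians and k = sec φ along parallels.
Areal scale = h·k = 1 × sec φ; at 56.7°, h = 1.000, k = 1.821, so h·k = 1.821.
True area = apparent / (areal scale) = 81500 / 1.821 ≈ 44700 km².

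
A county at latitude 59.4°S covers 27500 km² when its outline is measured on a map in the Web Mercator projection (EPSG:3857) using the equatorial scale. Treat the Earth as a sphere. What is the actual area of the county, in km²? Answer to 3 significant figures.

7130 km²

Mercator is conformal, so the point scale is isotropic: h = k = sec φ = 1/cos φ.
Areal scale = k² = sec²φ = 1/cos²(59.4°) = 1/0.5090² = 3.859.
True area = apparent / (areal scale) = 27500 / 3.859 ≈ 7130 km².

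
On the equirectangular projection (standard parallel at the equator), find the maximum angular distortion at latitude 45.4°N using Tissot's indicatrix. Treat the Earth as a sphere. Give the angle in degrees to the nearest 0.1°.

In the plate carrée (x = Rλ, y = Rφ), meridians are true-scale (h = 1) and parallels are stretched by k = sec φ.
At 45.4°: h = 1.000, k = 1.424; principal scales a = 1.424, b = 1.000.
sin(ω/2) = (a − b)/(a + b) = 0.4242/2.424 = 0.1750, so ω = 2 arcsin(0.1750) ≈ 20.2°.

20.2°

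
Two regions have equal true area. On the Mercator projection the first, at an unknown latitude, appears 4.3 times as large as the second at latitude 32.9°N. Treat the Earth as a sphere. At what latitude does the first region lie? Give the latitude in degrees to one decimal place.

66.1°

Mercator areal scale is sec²φ, so apparent-area ratio = sec²φ₁ / sec²φ₂ = cos²φ₂ / cos²φ₁.
cos²φ₂ / cos²φ₁ = 4.3  ⇒  cos φ₁ = cos 32.9° / √4.3 = 0.8396/2.074 = 0.4049.
φ₁ = arccos(0.4049) ≈ 66.1°.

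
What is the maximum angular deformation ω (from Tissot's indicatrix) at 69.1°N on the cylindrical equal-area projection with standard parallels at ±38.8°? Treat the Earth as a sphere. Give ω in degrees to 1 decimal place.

Cylindrical equal-area (φ₀ = 38.8°): h = cos φ / cos 38.8° along meridians, k = cos 38.8° / cos φ along parallels; h·k = 1.
At 69.1°: h = 0.4577, k = 2.185; principal scales a = 2.185, b = 0.4577.
sin(ω/2) = (a − b)/(a + b) = 1.727/2.642 = 0.6535, so ω = 2 arcsin(0.6535) ≈ 81.6°.

81.6°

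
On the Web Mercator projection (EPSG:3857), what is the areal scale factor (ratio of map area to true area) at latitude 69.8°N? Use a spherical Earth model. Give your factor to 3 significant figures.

The Mercator projection is conformal; its linear scale factor is the same in every direction and equals sec φ = 1/cos φ.
Areal scale = k² = sec²φ = 1/cos²(69.8°) = 1/0.3453² = 8.387.

8.39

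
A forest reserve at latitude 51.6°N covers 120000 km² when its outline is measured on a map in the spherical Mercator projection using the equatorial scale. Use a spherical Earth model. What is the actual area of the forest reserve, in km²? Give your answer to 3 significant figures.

Mercator is conformal, so the point scale is isotropic: h = k = sec φ = 1/cos φ.
Areal scale = k² = sec²φ = 1/cos²(51.6°) = 1/0.6211² = 2.592.
True area = apparent / (areal scale) = 120000 / 2.592 ≈ 46300 km².

46300 km²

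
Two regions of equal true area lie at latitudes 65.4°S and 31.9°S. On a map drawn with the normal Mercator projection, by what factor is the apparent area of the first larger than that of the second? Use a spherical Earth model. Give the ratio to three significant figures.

Mercator is conformal with k = sec φ, so areal scale = k² = sec²φ.
At 65.4°: sec²(65.4°) = 1/0.4163² = 5.771.
At 31.9°: sec²(31.9°) = 1/0.8490² = 1.387.
Ratio = 5.771/1.387 = cos²(31.9°)/cos²(65.4°) ≈ 4.16.

4.16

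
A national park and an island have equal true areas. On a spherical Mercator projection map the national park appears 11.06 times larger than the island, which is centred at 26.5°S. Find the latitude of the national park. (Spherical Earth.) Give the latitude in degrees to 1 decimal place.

On Mercator, (apparent₁)/(apparent₂) = sec²φ₁ / sec²φ₂ when true areas are equal.
cos²φ₂ / cos²φ₁ = 11.06  ⇒  cos φ₁ = cos 26.5° / √11.06 = 0.8949/3.326 = 0.2691.
φ₁ = arccos(0.2691) ≈ 74.4°.

74.4°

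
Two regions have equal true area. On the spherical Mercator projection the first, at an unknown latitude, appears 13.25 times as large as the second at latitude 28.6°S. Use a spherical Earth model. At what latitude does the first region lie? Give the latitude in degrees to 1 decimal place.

76.0°

Mercator areal scale is sec²φ, so apparent-area ratio = sec²φ₁ / sec²φ₂ = cos²φ₂ / cos²φ₁.
cos²φ₂ / cos²φ₁ = 13.25  ⇒  cos φ₁ = cos 28.6° / √13.25 = 0.8780/3.640 = 0.2412.
φ₁ = arccos(0.2412) ≈ 76.0°.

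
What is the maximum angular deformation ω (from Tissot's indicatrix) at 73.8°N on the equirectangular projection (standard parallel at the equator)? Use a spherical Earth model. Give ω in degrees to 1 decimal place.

Plate carrée maps x = Rλ, y = Rφ. The meridian scale is h = 1 and the parallel scale is k = 1/cos φ = sec φ.
At 73.8°: h = 1.000, k = 3.584; principal scales a = 3.584, b = 1.000.
sin(ω/2) = (a − b)/(a + b) = 2.584/4.584 = 0.5637, so ω = 2 arcsin(0.5637) ≈ 68.6°.

68.6°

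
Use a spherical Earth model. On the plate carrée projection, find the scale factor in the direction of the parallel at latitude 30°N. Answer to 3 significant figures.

Plate carrée maps x = Rλ, y = Rφ. The meridian scale is h = 1 and the parallel scale is k = 1/cos φ = sec φ.
k = 1/cos 30° = 1/0.8660 = 1.155.

1.15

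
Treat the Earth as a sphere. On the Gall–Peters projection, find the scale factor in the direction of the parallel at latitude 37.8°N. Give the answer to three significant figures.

Gall–Peters is a cylindrical equal-area projection with standard parallels at ±45°. A cylindrical equal-area projection with standard parallel φ₀ has meridian scale h = cos φ / cos φ₀ and parallel scale k = cos φ₀ / cos φ (so areas are preserved, h·k = 1).
k = cos 45° / cos 37.8° = 0.7071/0.7902 = 0.8949.

0.895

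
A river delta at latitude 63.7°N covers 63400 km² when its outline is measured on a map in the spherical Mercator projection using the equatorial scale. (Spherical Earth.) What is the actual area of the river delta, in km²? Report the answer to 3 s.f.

12400 km²

The Mercator projection is conformal; its linear scale factor is the same in every direction and equals sec φ = 1/cos φ.
Areal scale = k² = sec²φ = 1/cos²(63.7°) = 1/0.4431² = 5.094.
True area = apparent / (areal scale) = 63400 / 5.094 ≈ 12400 km².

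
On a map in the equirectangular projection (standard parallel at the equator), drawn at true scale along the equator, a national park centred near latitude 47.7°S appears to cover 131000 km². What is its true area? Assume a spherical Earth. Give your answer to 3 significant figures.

88200 km²

In the plate carrée (x = Rλ, y = Rφ), meridians are true-scale (h = 1) and parallels are stretched by k = sec φ.
Areal scale = h·k = 1 × sec φ; at 47.7°, h = 1.000, k = 1.486, so h·k = 1.486.
True area = apparent / (areal scale) = 131000 / 1.486 ≈ 88200 km².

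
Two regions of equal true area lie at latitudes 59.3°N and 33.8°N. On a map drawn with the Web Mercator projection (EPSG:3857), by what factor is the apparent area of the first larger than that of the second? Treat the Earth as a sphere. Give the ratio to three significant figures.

On Mercator, area is exaggerated by sec²φ = 1/cos²φ.
At 59.3°: sec²(59.3°) = 1/0.5105² = 3.837.
At 33.8°: sec²(33.8°) = 1/0.8310² = 1.448.
Ratio = 3.837/1.448 = cos²(33.8°)/cos²(59.3°) ≈ 2.65.

2.65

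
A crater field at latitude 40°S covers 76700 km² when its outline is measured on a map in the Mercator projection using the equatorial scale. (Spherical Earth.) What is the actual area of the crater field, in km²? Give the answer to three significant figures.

The Mercator projection is conformal; its linear scale factor is the same in every direction and equals sec φ = 1/cos φ.
Areal scale = k² = sec²φ = 1/cos²(40°) = 1/0.7660² = 1.704.
True area = apparent / (areal scale) = 76700 / 1.704 ≈ 45000 km².

45000 km²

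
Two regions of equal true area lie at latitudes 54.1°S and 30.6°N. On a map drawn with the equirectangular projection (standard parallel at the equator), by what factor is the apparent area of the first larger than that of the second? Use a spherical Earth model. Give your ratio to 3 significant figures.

In the plate carrée (x = Rλ, y = Rφ), meridians are true-scale (h = 1) and parallels are stretched by k = sec φ.
Areal scale at 54.1°: h·k = 1.000 × 1.705 = 1.705.
Areal scale at 30.6°: h·k = 1.000 × 1.162 = 1.162.
Ratio = 1.705/1.162 ≈ 1.47.

1.47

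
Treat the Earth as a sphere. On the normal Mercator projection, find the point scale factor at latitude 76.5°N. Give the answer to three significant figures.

Mercator is conformal, so the point scale is isotropic: h = k = sec φ = 1/cos φ.
k = 1/cos 76.5° = 1/0.2334 = 4.284.

4.28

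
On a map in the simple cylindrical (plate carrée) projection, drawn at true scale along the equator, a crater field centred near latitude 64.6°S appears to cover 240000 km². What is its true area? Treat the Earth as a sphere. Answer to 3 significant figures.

103000 km²

For the equirectangular projection with φ₀ = 0 (plate carrée), h = 1 along meridians and k = sec φ along parallels.
Areal scale = h·k = 1 × sec φ; at 64.6°, h = 1.000, k = 2.331, so h·k = 2.331.
True area = apparent / (areal scale) = 240000 / 2.331 ≈ 103000 km².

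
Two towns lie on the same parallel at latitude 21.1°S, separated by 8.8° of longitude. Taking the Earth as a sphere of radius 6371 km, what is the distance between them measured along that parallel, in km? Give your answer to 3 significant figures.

913 km

Arc length along a parallel = R cos φ · Δλ (with Δλ in radians).
= 6371 × cos 21.1° × (8.8° × π/180) = 6371 × 0.9330 × 0.1536 ≈ 913 km.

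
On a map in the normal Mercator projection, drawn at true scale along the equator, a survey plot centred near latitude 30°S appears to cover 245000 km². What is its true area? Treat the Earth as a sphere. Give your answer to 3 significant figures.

184000 km²

For Mercator, h = k = sec φ (a conformal cylindrical projection has a single point scale, 1/cos φ).
Areal scale = k² = sec²φ = 1/cos²(30°) = 1/0.8660² = 1.333.
True area = apparent / (areal scale) = 245000 / 1.333 ≈ 184000 km².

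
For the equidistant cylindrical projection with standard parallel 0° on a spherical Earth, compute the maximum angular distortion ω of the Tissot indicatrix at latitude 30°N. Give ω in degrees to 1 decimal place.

8.2°

For the equirectangular projection with φ₀ = 0 (plate carrée), h = 1 along meridians and k = sec φ along parallels.
At 30°: h = 1.000, k = 1.155; principal scales a = 1.155, b = 1.000.
sin(ω/2) = (a − b)/(a + b) = 0.1547/2.155 = 0.07180, so ω = 2 arcsin(0.07180) ≈ 8.2°.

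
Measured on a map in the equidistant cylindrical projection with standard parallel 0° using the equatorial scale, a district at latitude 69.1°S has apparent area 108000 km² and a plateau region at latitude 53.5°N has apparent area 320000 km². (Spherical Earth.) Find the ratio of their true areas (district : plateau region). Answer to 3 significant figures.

0.202

On the plate carrée, areal scale = h·k = 1 × sec φ, so true area = apparent × cos φ.
True area of district: 108000 × cos(69.1°) = 108000 × 0.3567 = 38530 km².
True area of plateau region: 320000 × cos(53.5°) = 320000 × 0.5948 = 190300 km².
Ratio = 38530 / 190300 ≈ 0.202.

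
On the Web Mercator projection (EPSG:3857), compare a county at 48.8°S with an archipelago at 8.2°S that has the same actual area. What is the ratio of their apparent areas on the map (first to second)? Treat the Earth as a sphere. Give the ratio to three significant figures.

Mercator is conformal with k = sec φ, so areal scale = k² = sec²φ.
At 48.8°: sec²(48.8°) = 1/0.6587² = 2.305.
At 8.2°: sec²(8.2°) = 1/0.9898² = 1.021.
Ratio = 2.305/1.021 = cos²(8.2°)/cos²(48.8°) ≈ 2.26.

2.26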